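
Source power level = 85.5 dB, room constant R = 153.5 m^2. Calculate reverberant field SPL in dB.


Given values:
  Lw = 85.5 dB, R = 153.5 m^2
Formula: SPL = Lw + 10 * log10(4 / R)
Compute 4 / R = 4 / 153.5 = 0.026059
Compute 10 * log10(0.026059) = -15.8404
SPL = 85.5 + (-15.8404) = 69.66

69.66 dB


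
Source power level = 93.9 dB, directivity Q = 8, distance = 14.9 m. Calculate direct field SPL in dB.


Given values:
  Lw = 93.9 dB, Q = 8, r = 14.9 m
Formula: SPL = Lw + 10 * log10(Q / (4 * pi * r^2))
Compute 4 * pi * r^2 = 4 * pi * 14.9^2 = 2789.8599
Compute Q / denom = 8 / 2789.8599 = 0.00286753
Compute 10 * log10(0.00286753) = -25.4249
SPL = 93.9 + (-25.4249) = 68.48

68.48 dB


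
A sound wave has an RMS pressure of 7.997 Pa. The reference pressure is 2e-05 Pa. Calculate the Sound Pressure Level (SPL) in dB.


Given values:
  p = 7.997 Pa
  p_ref = 2e-05 Pa
Formula: SPL = 20 * log10(p / p_ref)
Compute ratio: p / p_ref = 7.997 / 2e-05 = 399850
Compute log10: log10(399850) = 5.601897
Multiply: SPL = 20 * 5.601897 = 112.04

112.04 dB


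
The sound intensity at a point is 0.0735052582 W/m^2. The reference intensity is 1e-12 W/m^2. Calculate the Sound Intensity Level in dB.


Given values:
  I = 0.0735052582 W/m^2
  I_ref = 1e-12 W/m^2
Formula: SIL = 10 * log10(I / I_ref)
Compute ratio: I / I_ref = 73505258200
Compute log10: log10(73505258200) = 10.866318
Multiply: SIL = 10 * 10.866318 = 108.66

108.66 dB


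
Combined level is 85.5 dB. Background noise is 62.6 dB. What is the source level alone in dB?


Given values:
  L_total = 85.5 dB, L_bg = 62.6 dB
Formula: L_source = 10 * log10(10^(L_total/10) - 10^(L_bg/10))
Convert to linear:
  10^(85.5/10) = 354813389.2336
  10^(62.6/10) = 1819700.8586
Difference: 354813389.2336 - 1819700.8586 = 352993688.375
L_source = 10 * log10(352993688.375) = 85.48

85.48 dB


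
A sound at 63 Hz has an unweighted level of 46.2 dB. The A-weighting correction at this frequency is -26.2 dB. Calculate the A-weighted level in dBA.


Given values:
  SPL = 46.2 dB
  A-weighting at 63 Hz = -26.2 dB
Formula: L_A = SPL + A_weight
L_A = 46.2 + (-26.2)
L_A = 20.0

20.0 dBA


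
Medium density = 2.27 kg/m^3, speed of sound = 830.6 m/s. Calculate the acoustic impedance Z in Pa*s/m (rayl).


Given values:
  rho = 2.27 kg/m^3
  c = 830.6 m/s
Formula: Z = rho * c
Z = 2.27 * 830.6
Z = 1885.46

1885.46 rayl


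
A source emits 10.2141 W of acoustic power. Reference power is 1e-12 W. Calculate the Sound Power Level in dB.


Given values:
  W = 10.2141 W
  W_ref = 1e-12 W
Formula: SWL = 10 * log10(W / W_ref)
Compute ratio: W / W_ref = 10214100000000
Compute log10: log10(10214100000000) = 13.0092
Multiply: SWL = 10 * 13.0092 = 130.09

130.09 dB


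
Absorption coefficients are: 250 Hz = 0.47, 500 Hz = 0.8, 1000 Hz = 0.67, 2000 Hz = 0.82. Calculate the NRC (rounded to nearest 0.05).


Given values:
  a_250 = 0.47, a_500 = 0.8
  a_1000 = 0.67, a_2000 = 0.82
Formula: NRC = (a250 + a500 + a1000 + a2000) / 4
Sum = 0.47 + 0.8 + 0.67 + 0.82 = 2.76
NRC = 2.76 / 4 = 0.69
Rounded to nearest 0.05: 0.7

0.7


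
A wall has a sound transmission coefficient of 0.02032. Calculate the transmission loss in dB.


Given values:
  tau = 0.02032
Formula: TL = 10 * log10(1 / tau)
Compute 1 / tau = 1 / 0.02032 = 49.2126
Compute log10(49.2126) = 1.692076
TL = 10 * 1.692076 = 16.92

16.92 dB


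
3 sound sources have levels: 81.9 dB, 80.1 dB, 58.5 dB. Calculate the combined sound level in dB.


Formula: L_total = 10 * log10( sum(10^(Li/10)) )
  Source 1: 10^(81.9/10) = 154881661.8912
  Source 2: 10^(80.1/10) = 102329299.2281
  Source 3: 10^(58.5/10) = 707945.7844
Sum of linear values = 257918906.9037
L_total = 10 * log10(257918906.9037) = 84.11

84.11 dB


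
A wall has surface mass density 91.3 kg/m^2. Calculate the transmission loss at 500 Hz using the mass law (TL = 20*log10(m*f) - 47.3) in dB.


Given values:
  m = 91.3 kg/m^2, f = 500 Hz
Formula: TL = 20 * log10(m * f) - 47.3
Compute m * f = 91.3 * 500 = 45650.0
Compute log10(45650.0) = 4.659441
Compute 20 * 4.659441 = 93.1888
TL = 93.1888 - 47.3 = 45.89

45.89 dB


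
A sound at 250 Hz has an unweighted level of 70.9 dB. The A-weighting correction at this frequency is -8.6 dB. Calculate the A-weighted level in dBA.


Given values:
  SPL = 70.9 dB
  A-weighting at 250 Hz = -8.6 dB
Formula: L_A = SPL + A_weight
L_A = 70.9 + (-8.6)
L_A = 62.3

62.3 dBA


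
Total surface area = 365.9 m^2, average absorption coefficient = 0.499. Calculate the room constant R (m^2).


Given values:
  S = 365.9 m^2, alpha = 0.499
Formula: R = S * alpha / (1 - alpha)
Numerator: 365.9 * 0.499 = 182.5841
Denominator: 1 - 0.499 = 0.501
R = 182.5841 / 0.501 = 364.44

364.44 m^2


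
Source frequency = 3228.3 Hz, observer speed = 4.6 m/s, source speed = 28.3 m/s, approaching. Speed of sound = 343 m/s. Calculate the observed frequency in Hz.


Given values:
  f_s = 3228.3 Hz, v_o = 4.6 m/s, v_s = 28.3 m/s
  Direction: approaching
Formula: f_o = f_s * (c + v_o) / (c - v_s)
Numerator: c + v_o = 343 + 4.6 = 347.6
Denominator: c - v_s = 343 - 28.3 = 314.7
f_o = 3228.3 * 347.6 / 314.7 = 3565.8

3565.8 Hz


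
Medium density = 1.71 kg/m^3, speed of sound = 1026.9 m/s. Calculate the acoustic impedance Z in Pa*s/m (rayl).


Given values:
  rho = 1.71 kg/m^3
  c = 1026.9 m/s
Formula: Z = rho * c
Z = 1.71 * 1026.9
Z = 1756.0

1756.0 rayl


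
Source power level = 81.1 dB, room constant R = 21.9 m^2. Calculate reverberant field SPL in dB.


Given values:
  Lw = 81.1 dB, R = 21.9 m^2
Formula: SPL = Lw + 10 * log10(4 / R)
Compute 4 / R = 4 / 21.9 = 0.182648
Compute 10 * log10(0.182648) = -7.3839
SPL = 81.1 + (-7.3839) = 73.72

73.72 dB


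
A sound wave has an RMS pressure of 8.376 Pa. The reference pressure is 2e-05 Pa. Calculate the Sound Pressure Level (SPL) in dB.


Given values:
  p = 8.376 Pa
  p_ref = 2e-05 Pa
Formula: SPL = 20 * log10(p / p_ref)
Compute ratio: p / p_ref = 8.376 / 2e-05 = 418800
Compute log10: log10(418800) = 5.622007
Multiply: SPL = 20 * 5.622007 = 112.44

112.44 dB


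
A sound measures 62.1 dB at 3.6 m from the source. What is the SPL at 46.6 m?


Given values:
  SPL1 = 62.1 dB, r1 = 3.6 m, r2 = 46.6 m
Formula: SPL2 = SPL1 - 20 * log10(r2 / r1)
Compute ratio: r2 / r1 = 46.6 / 3.6 = 12.9444
Compute log10: log10(12.9444) = 1.112082
Compute drop: 20 * 1.112082 = 22.2416
SPL2 = 62.1 - 22.2416 = 39.86

39.86 dB


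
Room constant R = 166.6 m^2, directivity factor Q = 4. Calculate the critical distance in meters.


Given values:
  R = 166.6 m^2, Q = 4
Formula: d_c = 0.141 * sqrt(Q * R)
Compute Q * R = 4 * 166.6 = 666.4
Compute sqrt(666.4) = 25.8147
d_c = 0.141 * 25.8147 = 3.64

3.64 m


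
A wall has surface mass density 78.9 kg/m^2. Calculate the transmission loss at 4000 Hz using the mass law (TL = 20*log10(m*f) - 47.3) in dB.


Given values:
  m = 78.9 kg/m^2, f = 4000 Hz
Formula: TL = 20 * log10(m * f) - 47.3
Compute m * f = 78.9 * 4000 = 315600.0
Compute log10(315600.0) = 5.499137
Compute 20 * 5.499137 = 109.9827
TL = 109.9827 - 47.3 = 62.68

62.68 dB


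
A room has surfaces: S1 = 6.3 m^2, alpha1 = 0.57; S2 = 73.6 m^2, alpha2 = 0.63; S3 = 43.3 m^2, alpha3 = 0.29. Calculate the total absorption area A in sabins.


Given surfaces:
  Surface 1: 6.3 * 0.57 = 3.591
  Surface 2: 73.6 * 0.63 = 46.368
  Surface 3: 43.3 * 0.29 = 12.557
Formula: A = sum(Si * alpha_i)
A = 3.591 + 46.368 + 12.557
A = 62.52

62.52 sabins


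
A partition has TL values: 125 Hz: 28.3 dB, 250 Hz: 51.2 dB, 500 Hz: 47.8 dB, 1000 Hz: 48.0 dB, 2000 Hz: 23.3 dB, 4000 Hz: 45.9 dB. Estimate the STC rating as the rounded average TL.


Given TL values at each frequency:
  125 Hz: 28.3 dB
  250 Hz: 51.2 dB
  500 Hz: 47.8 dB
  1000 Hz: 48.0 dB
  2000 Hz: 23.3 dB
  4000 Hz: 45.9 dB
Formula: STC ~ round(average of TL values)
Sum = 28.3 + 51.2 + 47.8 + 48.0 + 23.3 + 45.9 = 244.5
Average = 244.5 / 6 = 40.75
Rounded: 41

41


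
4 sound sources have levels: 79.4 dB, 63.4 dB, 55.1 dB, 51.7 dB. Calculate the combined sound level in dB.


Formula: L_total = 10 * log10( sum(10^(Li/10)) )
  Source 1: 10^(79.4/10) = 87096358.9956
  Source 2: 10^(63.4/10) = 2187761.6239
  Source 3: 10^(55.1/10) = 323593.6569
  Source 4: 10^(51.7/10) = 147910.8388
Sum of linear values = 89755625.1152
L_total = 10 * log10(89755625.1152) = 79.53

79.53 dB


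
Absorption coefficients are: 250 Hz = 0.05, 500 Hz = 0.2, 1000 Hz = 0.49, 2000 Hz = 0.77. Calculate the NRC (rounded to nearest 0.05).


Given values:
  a_250 = 0.05, a_500 = 0.2
  a_1000 = 0.49, a_2000 = 0.77
Formula: NRC = (a250 + a500 + a1000 + a2000) / 4
Sum = 0.05 + 0.2 + 0.49 + 0.77 = 1.51
NRC = 1.51 / 4 = 0.3775
Rounded to nearest 0.05: 0.4

0.4


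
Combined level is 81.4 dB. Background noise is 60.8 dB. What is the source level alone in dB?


Given values:
  L_total = 81.4 dB, L_bg = 60.8 dB
Formula: L_source = 10 * log10(10^(L_total/10) - 10^(L_bg/10))
Convert to linear:
  10^(81.4/10) = 138038426.4603
  10^(60.8/10) = 1202264.4346
Difference: 138038426.4603 - 1202264.4346 = 136836162.0257
L_source = 10 * log10(136836162.0257) = 81.36

81.36 dB


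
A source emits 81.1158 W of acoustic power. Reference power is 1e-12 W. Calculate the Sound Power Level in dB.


Given values:
  W = 81.1158 W
  W_ref = 1e-12 W
Formula: SWL = 10 * log10(W / W_ref)
Compute ratio: W / W_ref = 81115800000000
Compute log10: log10(81115800000000) = 13.909105
Multiply: SWL = 10 * 13.909105 = 139.09

139.09 dB


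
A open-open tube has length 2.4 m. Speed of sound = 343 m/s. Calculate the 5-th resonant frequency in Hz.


Given values:
  Tube type: open-open, L = 2.4 m, c = 343 m/s, n = 5
Formula: f_n = n * c / (2 * L)
Compute 2 * L = 2 * 2.4 = 4.8
f = 5 * 343 / 4.8
f = 357.29

357.29 Hz


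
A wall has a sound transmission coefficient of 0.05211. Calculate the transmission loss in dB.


Given values:
  tau = 0.05211
Formula: TL = 10 * log10(1 / tau)
Compute 1 / tau = 1 / 0.05211 = 19.1902
Compute log10(19.1902) = 1.28308
TL = 10 * 1.28308 = 12.83

12.83 dB


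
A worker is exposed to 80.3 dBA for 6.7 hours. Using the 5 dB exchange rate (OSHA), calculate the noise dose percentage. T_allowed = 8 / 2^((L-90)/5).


Given values:
  L = 80.3 dBA, T = 6.7 hours
Formula: T_allowed = 8 / 2^((L - 90) / 5)
Compute exponent: (80.3 - 90) / 5 = -1.94
Compute 2^(-1.94) = 0.260616
T_allowed = 8 / 0.260616 = 30.696504 hours
Dose = (T / T_allowed) * 100
Dose = (6.7 / 30.696504) * 100 = 21.83

21.83 %


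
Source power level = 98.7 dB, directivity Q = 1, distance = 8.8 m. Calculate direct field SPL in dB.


Given values:
  Lw = 98.7 dB, Q = 1, r = 8.8 m
Formula: SPL = Lw + 10 * log10(Q / (4 * pi * r^2))
Compute 4 * pi * r^2 = 4 * pi * 8.8^2 = 973.1397
Compute Q / denom = 1 / 973.1397 = 0.0010276
Compute 10 * log10(0.0010276) = -29.8818
SPL = 98.7 + (-29.8818) = 68.82

68.82 dB


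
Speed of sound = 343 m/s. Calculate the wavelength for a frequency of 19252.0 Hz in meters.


Given values:
  c = 343 m/s, f = 19252.0 Hz
Formula: lambda = c / f
lambda = 343 / 19252.0
lambda = 0.0178

0.0178 m


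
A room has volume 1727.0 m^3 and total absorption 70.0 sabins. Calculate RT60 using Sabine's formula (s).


Given values:
  V = 1727.0 m^3
  A = 70.0 sabins
Formula: RT60 = 0.161 * V / A
Numerator: 0.161 * 1727.0 = 278.047
RT60 = 278.047 / 70.0 = 3.972

3.972 s


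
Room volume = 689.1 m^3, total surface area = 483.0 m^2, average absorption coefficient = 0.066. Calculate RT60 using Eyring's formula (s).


Given values:
  V = 689.1 m^3, S = 483.0 m^2, alpha = 0.066
Formula: RT60 = 0.161 * V / (-S * ln(1 - alpha))
Compute ln(1 - 0.066) = ln(0.934) = -0.068279
Denominator: -483.0 * -0.068279 = 32.9788
Numerator: 0.161 * 689.1 = 110.9451
RT60 = 110.9451 / 32.9788 = 3.364

3.364 s


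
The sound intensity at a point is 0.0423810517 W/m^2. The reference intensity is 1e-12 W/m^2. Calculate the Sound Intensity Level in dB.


Given values:
  I = 0.0423810517 W/m^2
  I_ref = 1e-12 W/m^2
Formula: SIL = 10 * log10(I / I_ref)
Compute ratio: I / I_ref = 42381051700
Compute log10: log10(42381051700) = 10.627172
Multiply: SIL = 10 * 10.627172 = 106.27

106.27 dB


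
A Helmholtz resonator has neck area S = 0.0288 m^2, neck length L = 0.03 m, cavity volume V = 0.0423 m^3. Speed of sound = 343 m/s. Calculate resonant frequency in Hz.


Given values:
  S = 0.0288 m^2, L = 0.03 m, V = 0.0423 m^3, c = 343 m/s
Formula: f = (c / (2*pi)) * sqrt(S / (V * L))
Compute V * L = 0.0423 * 0.03 = 0.001269
Compute S / (V * L) = 0.0288 / 0.001269 = 22.695
Compute sqrt(22.695) = 4.763927
Compute c / (2*pi) = 343 / 6.283185 = 54.590148
f = 54.590148 * 4.763927 = 260.06

260.06 Hz


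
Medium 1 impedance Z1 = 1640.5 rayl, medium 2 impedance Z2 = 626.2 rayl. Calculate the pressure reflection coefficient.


Given values:
  Z1 = 1640.5 rayl, Z2 = 626.2 rayl
Formula: R = (Z2 - Z1) / (Z2 + Z1)
Numerator: Z2 - Z1 = 626.2 - 1640.5 = -1014.3
Denominator: Z2 + Z1 = 626.2 + 1640.5 = 2266.7
R = -1014.3 / 2266.7 = -0.4475

-0.4475


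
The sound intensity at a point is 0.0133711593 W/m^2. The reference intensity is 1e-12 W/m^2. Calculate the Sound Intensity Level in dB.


Given values:
  I = 0.0133711593 W/m^2
  I_ref = 1e-12 W/m^2
Formula: SIL = 10 * log10(I / I_ref)
Compute ratio: I / I_ref = 13371159300
Compute log10: log10(13371159300) = 10.126169
Multiply: SIL = 10 * 10.126169 = 101.26

101.26 dB


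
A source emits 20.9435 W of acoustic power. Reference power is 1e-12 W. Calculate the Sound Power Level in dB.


Given values:
  W = 20.9435 W
  W_ref = 1e-12 W
Formula: SWL = 10 * log10(W / W_ref)
Compute ratio: W / W_ref = 20943500000000
Compute log10: log10(20943500000000) = 13.321049
Multiply: SWL = 10 * 13.321049 = 133.21

133.21 dB


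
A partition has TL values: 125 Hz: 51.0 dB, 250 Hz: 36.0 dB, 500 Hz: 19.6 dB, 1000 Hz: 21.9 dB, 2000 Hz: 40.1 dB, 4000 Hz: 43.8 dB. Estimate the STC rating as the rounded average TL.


Given TL values at each frequency:
  125 Hz: 51.0 dB
  250 Hz: 36.0 dB
  500 Hz: 19.6 dB
  1000 Hz: 21.9 dB
  2000 Hz: 40.1 dB
  4000 Hz: 43.8 dB
Formula: STC ~ round(average of TL values)
Sum = 51.0 + 36.0 + 19.6 + 21.9 + 40.1 + 43.8 = 212.4
Average = 212.4 / 6 = 35.4
Rounded: 35

35


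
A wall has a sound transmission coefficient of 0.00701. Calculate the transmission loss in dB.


Given values:
  tau = 0.00701
Formula: TL = 10 * log10(1 / tau)
Compute 1 / tau = 1 / 0.00701 = 142.6534
Compute log10(142.6534) = 2.154282
TL = 10 * 2.154282 = 21.54

21.54 dB


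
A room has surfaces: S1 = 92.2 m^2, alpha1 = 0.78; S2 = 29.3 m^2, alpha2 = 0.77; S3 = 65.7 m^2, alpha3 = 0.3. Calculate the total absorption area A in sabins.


Given surfaces:
  Surface 1: 92.2 * 0.78 = 71.916
  Surface 2: 29.3 * 0.77 = 22.561
  Surface 3: 65.7 * 0.3 = 19.71
Formula: A = sum(Si * alpha_i)
A = 71.916 + 22.561 + 19.71
A = 114.19

114.19 sabins


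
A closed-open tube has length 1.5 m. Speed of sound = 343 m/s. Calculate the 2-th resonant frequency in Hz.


Given values:
  Tube type: closed-open, L = 1.5 m, c = 343 m/s, n = 2
Formula: f_n = (2n - 1) * c / (4 * L)
Compute 2n - 1 = 2*2 - 1 = 3
Compute 4 * L = 4 * 1.5 = 6.0
f = 3 * 343 / 6.0
f = 171.5

171.5 Hz


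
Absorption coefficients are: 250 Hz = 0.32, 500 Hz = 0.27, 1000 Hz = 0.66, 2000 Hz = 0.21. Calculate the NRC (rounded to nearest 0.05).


Given values:
  a_250 = 0.32, a_500 = 0.27
  a_1000 = 0.66, a_2000 = 0.21
Formula: NRC = (a250 + a500 + a1000 + a2000) / 4
Sum = 0.32 + 0.27 + 0.66 + 0.21 = 1.46
NRC = 1.46 / 4 = 0.365
Rounded to nearest 0.05: 0.35

0.35


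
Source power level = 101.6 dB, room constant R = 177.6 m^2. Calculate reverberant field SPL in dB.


Given values:
  Lw = 101.6 dB, R = 177.6 m^2
Formula: SPL = Lw + 10 * log10(4 / R)
Compute 4 / R = 4 / 177.6 = 0.022523
Compute 10 * log10(0.022523) = -16.4737
SPL = 101.6 + (-16.4737) = 85.13

85.13 dB


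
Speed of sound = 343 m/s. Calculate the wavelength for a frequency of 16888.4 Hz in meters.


Given values:
  c = 343 m/s, f = 16888.4 Hz
Formula: lambda = c / f
lambda = 343 / 16888.4
lambda = 0.0203

0.0203 m


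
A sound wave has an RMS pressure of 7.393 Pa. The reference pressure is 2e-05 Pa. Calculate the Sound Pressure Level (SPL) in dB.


Given values:
  p = 7.393 Pa
  p_ref = 2e-05 Pa
Formula: SPL = 20 * log10(p / p_ref)
Compute ratio: p / p_ref = 7.393 / 2e-05 = 369650
Compute log10: log10(369650) = 5.567791
Multiply: SPL = 20 * 5.567791 = 111.36

111.36 dB


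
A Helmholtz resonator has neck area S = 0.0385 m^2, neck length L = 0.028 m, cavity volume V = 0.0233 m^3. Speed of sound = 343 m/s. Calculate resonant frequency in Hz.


Given values:
  S = 0.0385 m^2, L = 0.028 m, V = 0.0233 m^3, c = 343 m/s
Formula: f = (c / (2*pi)) * sqrt(S / (V * L))
Compute V * L = 0.0233 * 0.028 = 0.0006524
Compute S / (V * L) = 0.0385 / 0.0006524 = 59.0129
Compute sqrt(59.0129) = 7.681985
Compute c / (2*pi) = 343 / 6.283185 = 54.590148
f = 54.590148 * 7.681985 = 419.36

419.36 Hz


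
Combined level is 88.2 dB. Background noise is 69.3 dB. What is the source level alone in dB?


Given values:
  L_total = 88.2 dB, L_bg = 69.3 dB
Formula: L_source = 10 * log10(10^(L_total/10) - 10^(L_bg/10))
Convert to linear:
  10^(88.2/10) = 660693448.0076
  10^(69.3/10) = 8511380.382
Difference: 660693448.0076 - 8511380.382 = 652182067.6256
L_source = 10 * log10(652182067.6256) = 88.14

88.14 dB


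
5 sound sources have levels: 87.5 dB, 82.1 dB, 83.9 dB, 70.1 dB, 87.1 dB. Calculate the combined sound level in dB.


Formula: L_total = 10 * log10( sum(10^(Li/10)) )
  Source 1: 10^(87.5/10) = 562341325.1903
  Source 2: 10^(82.1/10) = 162181009.7359
  Source 3: 10^(83.9/10) = 245470891.5685
  Source 4: 10^(70.1/10) = 10232929.9228
  Source 5: 10^(87.1/10) = 512861383.9914
Sum of linear values = 1493087540.4089
L_total = 10 * log10(1493087540.4089) = 91.74

91.74 dB


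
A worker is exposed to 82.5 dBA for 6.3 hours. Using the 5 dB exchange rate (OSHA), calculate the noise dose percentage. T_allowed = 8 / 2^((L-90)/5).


Given values:
  L = 82.5 dBA, T = 6.3 hours
Formula: T_allowed = 8 / 2^((L - 90) / 5)
Compute exponent: (82.5 - 90) / 5 = -1.5
Compute 2^(-1.5) = 0.353553
T_allowed = 8 / 0.353553 = 22.627442 hours
Dose = (T / T_allowed) * 100
Dose = (6.3 / 22.627442) * 100 = 27.84

27.84 %


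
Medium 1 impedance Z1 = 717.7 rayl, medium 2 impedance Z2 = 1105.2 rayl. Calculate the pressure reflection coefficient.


Given values:
  Z1 = 717.7 rayl, Z2 = 1105.2 rayl
Formula: R = (Z2 - Z1) / (Z2 + Z1)
Numerator: Z2 - Z1 = 1105.2 - 717.7 = 387.5
Denominator: Z2 + Z1 = 1105.2 + 717.7 = 1822.9
R = 387.5 / 1822.9 = 0.2126

0.2126


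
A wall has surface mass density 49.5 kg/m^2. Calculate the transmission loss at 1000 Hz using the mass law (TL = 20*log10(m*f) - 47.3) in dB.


Given values:
  m = 49.5 kg/m^2, f = 1000 Hz
Formula: TL = 20 * log10(m * f) - 47.3
Compute m * f = 49.5 * 1000 = 49500.0
Compute log10(49500.0) = 4.694605
Compute 20 * 4.694605 = 93.8921
TL = 93.8921 - 47.3 = 46.59

46.59 dB


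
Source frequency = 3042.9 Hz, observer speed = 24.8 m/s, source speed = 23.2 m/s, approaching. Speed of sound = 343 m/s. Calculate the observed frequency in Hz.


Given values:
  f_s = 3042.9 Hz, v_o = 24.8 m/s, v_s = 23.2 m/s
  Direction: approaching
Formula: f_o = f_s * (c + v_o) / (c - v_s)
Numerator: c + v_o = 343 + 24.8 = 367.8
Denominator: c - v_s = 343 - 23.2 = 319.8
f_o = 3042.9 * 367.8 / 319.8 = 3499.62

3499.62 Hz


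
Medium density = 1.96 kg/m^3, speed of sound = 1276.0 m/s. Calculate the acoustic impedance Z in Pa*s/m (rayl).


Given values:
  rho = 1.96 kg/m^3
  c = 1276.0 m/s
Formula: Z = rho * c
Z = 1.96 * 1276.0
Z = 2500.96

2500.96 rayl


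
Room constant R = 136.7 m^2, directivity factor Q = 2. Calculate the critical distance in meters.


Given values:
  R = 136.7 m^2, Q = 2
Formula: d_c = 0.141 * sqrt(Q * R)
Compute Q * R = 2 * 136.7 = 273.4
Compute sqrt(273.4) = 16.5348
d_c = 0.141 * 16.5348 = 2.331

2.331 m


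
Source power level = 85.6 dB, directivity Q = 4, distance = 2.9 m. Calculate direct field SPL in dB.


Given values:
  Lw = 85.6 dB, Q = 4, r = 2.9 m
Formula: SPL = Lw + 10 * log10(Q / (4 * pi * r^2))
Compute 4 * pi * r^2 = 4 * pi * 2.9^2 = 105.6832
Compute Q / denom = 4 / 105.6832 = 0.03784897
Compute 10 * log10(0.03784897) = -14.2195
SPL = 85.6 + (-14.2195) = 71.38

71.38 dB


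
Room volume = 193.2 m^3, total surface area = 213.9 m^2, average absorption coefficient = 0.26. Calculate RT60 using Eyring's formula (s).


Given values:
  V = 193.2 m^3, S = 213.9 m^2, alpha = 0.26
Formula: RT60 = 0.161 * V / (-S * ln(1 - alpha))
Compute ln(1 - 0.26) = ln(0.74) = -0.301105
Denominator: -213.9 * -0.301105 = 64.4064
Numerator: 0.161 * 193.2 = 31.1052
RT60 = 31.1052 / 64.4064 = 0.483

0.483 s


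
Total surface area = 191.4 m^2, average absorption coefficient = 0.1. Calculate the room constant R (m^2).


Given values:
  S = 191.4 m^2, alpha = 0.1
Formula: R = S * alpha / (1 - alpha)
Numerator: 191.4 * 0.1 = 19.14
Denominator: 1 - 0.1 = 0.9
R = 19.14 / 0.9 = 21.27

21.27 m^2


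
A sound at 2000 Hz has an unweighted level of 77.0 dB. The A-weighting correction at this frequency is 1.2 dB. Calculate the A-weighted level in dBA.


Given values:
  SPL = 77.0 dB
  A-weighting at 2000 Hz = 1.2 dB
Formula: L_A = SPL + A_weight
L_A = 77.0 + (1.2)
L_A = 78.2

78.2 dBA


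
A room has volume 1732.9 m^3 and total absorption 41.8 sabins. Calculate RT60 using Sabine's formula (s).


Given values:
  V = 1732.9 m^3
  A = 41.8 sabins
Formula: RT60 = 0.161 * V / A
Numerator: 0.161 * 1732.9 = 278.9969
RT60 = 278.9969 / 41.8 = 6.675

6.675 s


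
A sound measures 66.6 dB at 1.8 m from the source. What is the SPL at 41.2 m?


Given values:
  SPL1 = 66.6 dB, r1 = 1.8 m, r2 = 41.2 m
Formula: SPL2 = SPL1 - 20 * log10(r2 / r1)
Compute ratio: r2 / r1 = 41.2 / 1.8 = 22.8889
Compute log10: log10(22.8889) = 1.359625
Compute drop: 20 * 1.359625 = 27.1925
SPL2 = 66.6 - 27.1925 = 39.41

39.41 dB


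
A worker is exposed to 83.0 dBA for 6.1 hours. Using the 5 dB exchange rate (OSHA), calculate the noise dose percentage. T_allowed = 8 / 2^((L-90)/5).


Given values:
  L = 83.0 dBA, T = 6.1 hours
Formula: T_allowed = 8 / 2^((L - 90) / 5)
Compute exponent: (83.0 - 90) / 5 = -1.4
Compute 2^(-1.4) = 0.378929
T_allowed = 8 / 0.378929 = 21.112134 hours
Dose = (T / T_allowed) * 100
Dose = (6.1 / 21.112134) * 100 = 28.89

28.89 %


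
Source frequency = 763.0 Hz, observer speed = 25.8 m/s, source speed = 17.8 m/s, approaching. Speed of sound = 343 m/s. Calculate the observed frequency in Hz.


Given values:
  f_s = 763.0 Hz, v_o = 25.8 m/s, v_s = 17.8 m/s
  Direction: approaching
Formula: f_o = f_s * (c + v_o) / (c - v_s)
Numerator: c + v_o = 343 + 25.8 = 368.8
Denominator: c - v_s = 343 - 17.8 = 325.2
f_o = 763.0 * 368.8 / 325.2 = 865.3

865.3 Hz


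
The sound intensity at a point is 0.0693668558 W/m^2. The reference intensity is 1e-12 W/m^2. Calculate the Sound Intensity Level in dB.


Given values:
  I = 0.0693668558 W/m^2
  I_ref = 1e-12 W/m^2
Formula: SIL = 10 * log10(I / I_ref)
Compute ratio: I / I_ref = 69366855800
Compute log10: log10(69366855800) = 10.841152
Multiply: SIL = 10 * 10.841152 = 108.41

108.41 dB


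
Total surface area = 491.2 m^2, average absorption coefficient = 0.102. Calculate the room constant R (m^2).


Given values:
  S = 491.2 m^2, alpha = 0.102
Formula: R = S * alpha / (1 - alpha)
Numerator: 491.2 * 0.102 = 50.1024
Denominator: 1 - 0.102 = 0.898
R = 50.1024 / 0.898 = 55.79

55.79 m^2


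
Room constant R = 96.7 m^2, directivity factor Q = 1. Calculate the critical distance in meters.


Given values:
  R = 96.7 m^2, Q = 1
Formula: d_c = 0.141 * sqrt(Q * R)
Compute Q * R = 1 * 96.7 = 96.7
Compute sqrt(96.7) = 9.8336
d_c = 0.141 * 9.8336 = 1.387

1.387 m


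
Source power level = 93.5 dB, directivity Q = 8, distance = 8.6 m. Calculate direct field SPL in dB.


Given values:
  Lw = 93.5 dB, Q = 8, r = 8.6 m
Formula: SPL = Lw + 10 * log10(Q / (4 * pi * r^2))
Compute 4 * pi * r^2 = 4 * pi * 8.6^2 = 929.4088
Compute Q / denom = 8 / 929.4088 = 0.00860762
Compute 10 * log10(0.00860762) = -20.6512
SPL = 93.5 + (-20.6512) = 72.85

72.85 dB


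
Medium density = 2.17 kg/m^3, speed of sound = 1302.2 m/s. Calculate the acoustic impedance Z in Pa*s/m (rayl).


Given values:
  rho = 2.17 kg/m^3
  c = 1302.2 m/s
Formula: Z = rho * c
Z = 2.17 * 1302.2
Z = 2825.77

2825.77 rayl


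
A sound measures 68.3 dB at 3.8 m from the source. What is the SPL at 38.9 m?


Given values:
  SPL1 = 68.3 dB, r1 = 3.8 m, r2 = 38.9 m
Formula: SPL2 = SPL1 - 20 * log10(r2 / r1)
Compute ratio: r2 / r1 = 38.9 / 3.8 = 10.2368
Compute log10: log10(10.2368) = 1.010164
Compute drop: 20 * 1.010164 = 20.2033
SPL2 = 68.3 - 20.2033 = 48.1

48.1 dB


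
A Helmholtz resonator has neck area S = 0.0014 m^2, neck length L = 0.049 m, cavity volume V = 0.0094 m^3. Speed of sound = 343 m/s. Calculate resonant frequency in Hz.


Given values:
  S = 0.0014 m^2, L = 0.049 m, V = 0.0094 m^3, c = 343 m/s
Formula: f = (c / (2*pi)) * sqrt(S / (V * L))
Compute V * L = 0.0094 * 0.049 = 0.0004606
Compute S / (V * L) = 0.0014 / 0.0004606 = 3.0395
Compute sqrt(3.0395) = 1.743416
Compute c / (2*pi) = 343 / 6.283185 = 54.590148
f = 54.590148 * 1.743416 = 95.17

95.17 Hz


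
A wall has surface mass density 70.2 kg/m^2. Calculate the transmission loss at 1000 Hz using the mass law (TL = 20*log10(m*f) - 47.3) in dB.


Given values:
  m = 70.2 kg/m^2, f = 1000 Hz
Formula: TL = 20 * log10(m * f) - 47.3
Compute m * f = 70.2 * 1000 = 70200.0
Compute log10(70200.0) = 4.846337
Compute 20 * 4.846337 = 96.9267
TL = 96.9267 - 47.3 = 49.63

49.63 dB


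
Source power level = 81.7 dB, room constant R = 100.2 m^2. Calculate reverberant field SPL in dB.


Given values:
  Lw = 81.7 dB, R = 100.2 m^2
Formula: SPL = Lw + 10 * log10(4 / R)
Compute 4 / R = 4 / 100.2 = 0.03992
Compute 10 * log10(0.03992) = -13.9881
SPL = 81.7 + (-13.9881) = 67.71

67.71 dB


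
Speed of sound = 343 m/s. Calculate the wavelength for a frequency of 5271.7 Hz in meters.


Given values:
  c = 343 m/s, f = 5271.7 Hz
Formula: lambda = c / f
lambda = 343 / 5271.7
lambda = 0.0651

0.0651 m


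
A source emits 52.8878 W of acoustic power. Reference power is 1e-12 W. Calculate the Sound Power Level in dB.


Given values:
  W = 52.8878 W
  W_ref = 1e-12 W
Formula: SWL = 10 * log10(W / W_ref)
Compute ratio: W / W_ref = 52887800000000
Compute log10: log10(52887800000000) = 13.723356
Multiply: SWL = 10 * 13.723356 = 137.23

137.23 dB


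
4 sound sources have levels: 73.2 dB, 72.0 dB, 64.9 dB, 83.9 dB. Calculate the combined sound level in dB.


Formula: L_total = 10 * log10( sum(10^(Li/10)) )
  Source 1: 10^(73.2/10) = 20892961.3085
  Source 2: 10^(72.0/10) = 15848931.9246
  Source 3: 10^(64.9/10) = 3090295.4325
  Source 4: 10^(83.9/10) = 245470891.5685
Sum of linear values = 285303080.2341
L_total = 10 * log10(285303080.2341) = 84.55

84.55 dB


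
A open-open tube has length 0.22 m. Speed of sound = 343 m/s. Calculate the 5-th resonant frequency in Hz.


Given values:
  Tube type: open-open, L = 0.22 m, c = 343 m/s, n = 5
Formula: f_n = n * c / (2 * L)
Compute 2 * L = 2 * 0.22 = 0.44
f = 5 * 343 / 0.44
f = 3897.73

3897.73 Hz


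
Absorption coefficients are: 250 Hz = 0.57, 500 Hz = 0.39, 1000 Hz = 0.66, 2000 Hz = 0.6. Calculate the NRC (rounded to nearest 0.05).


Given values:
  a_250 = 0.57, a_500 = 0.39
  a_1000 = 0.66, a_2000 = 0.6
Formula: NRC = (a250 + a500 + a1000 + a2000) / 4
Sum = 0.57 + 0.39 + 0.66 + 0.6 = 2.22
NRC = 2.22 / 4 = 0.555
Rounded to nearest 0.05: 0.55

0.55


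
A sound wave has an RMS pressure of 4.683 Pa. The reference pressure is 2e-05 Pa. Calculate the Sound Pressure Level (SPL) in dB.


Given values:
  p = 4.683 Pa
  p_ref = 2e-05 Pa
Formula: SPL = 20 * log10(p / p_ref)
Compute ratio: p / p_ref = 4.683 / 2e-05 = 234150
Compute log10: log10(234150) = 5.369494
Multiply: SPL = 20 * 5.369494 = 107.39

107.39 dB


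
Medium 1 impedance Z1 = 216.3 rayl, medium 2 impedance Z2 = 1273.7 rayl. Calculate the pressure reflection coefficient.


Given values:
  Z1 = 216.3 rayl, Z2 = 1273.7 rayl
Formula: R = (Z2 - Z1) / (Z2 + Z1)
Numerator: Z2 - Z1 = 1273.7 - 216.3 = 1057.4
Denominator: Z2 + Z1 = 1273.7 + 216.3 = 1490.0
R = 1057.4 / 1490.0 = 0.7097

0.7097


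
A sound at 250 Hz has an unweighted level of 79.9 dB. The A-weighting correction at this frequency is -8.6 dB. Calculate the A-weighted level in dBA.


Given values:
  SPL = 79.9 dB
  A-weighting at 250 Hz = -8.6 dB
Formula: L_A = SPL + A_weight
L_A = 79.9 + (-8.6)
L_A = 71.3

71.3 dBA


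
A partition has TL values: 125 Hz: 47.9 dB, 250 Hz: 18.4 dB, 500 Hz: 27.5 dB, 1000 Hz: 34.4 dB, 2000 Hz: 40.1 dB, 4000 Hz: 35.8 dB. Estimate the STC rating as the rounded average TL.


Given TL values at each frequency:
  125 Hz: 47.9 dB
  250 Hz: 18.4 dB
  500 Hz: 27.5 dB
  1000 Hz: 34.4 dB
  2000 Hz: 40.1 dB
  4000 Hz: 35.8 dB
Formula: STC ~ round(average of TL values)
Sum = 47.9 + 18.4 + 27.5 + 34.4 + 40.1 + 35.8 = 204.1
Average = 204.1 / 6 = 34.02
Rounded: 34

34


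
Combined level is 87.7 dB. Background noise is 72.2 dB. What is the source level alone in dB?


Given values:
  L_total = 87.7 dB, L_bg = 72.2 dB
Formula: L_source = 10 * log10(10^(L_total/10) - 10^(L_bg/10))
Convert to linear:
  10^(87.7/10) = 588843655.3556
  10^(72.2/10) = 16595869.0744
Difference: 588843655.3556 - 16595869.0744 = 572247786.2812
L_source = 10 * log10(572247786.2812) = 87.58

87.58 dB


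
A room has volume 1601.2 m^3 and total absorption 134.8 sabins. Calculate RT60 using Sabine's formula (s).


Given values:
  V = 1601.2 m^3
  A = 134.8 sabins
Formula: RT60 = 0.161 * V / A
Numerator: 0.161 * 1601.2 = 257.7932
RT60 = 257.7932 / 134.8 = 1.912

1.912 s


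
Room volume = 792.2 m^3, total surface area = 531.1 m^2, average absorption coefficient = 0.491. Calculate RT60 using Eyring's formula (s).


Given values:
  V = 792.2 m^3, S = 531.1 m^2, alpha = 0.491
Formula: RT60 = 0.161 * V / (-S * ln(1 - alpha))
Compute ln(1 - 0.491) = ln(0.509) = -0.675307
Denominator: -531.1 * -0.675307 = 358.6555
Numerator: 0.161 * 792.2 = 127.5442
RT60 = 127.5442 / 358.6555 = 0.356

0.356 s


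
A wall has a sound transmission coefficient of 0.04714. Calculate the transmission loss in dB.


Given values:
  tau = 0.04714
Formula: TL = 10 * log10(1 / tau)
Compute 1 / tau = 1 / 0.04714 = 21.2134
Compute log10(21.2134) = 1.32661
TL = 10 * 1.32661 = 13.27

13.27 dB


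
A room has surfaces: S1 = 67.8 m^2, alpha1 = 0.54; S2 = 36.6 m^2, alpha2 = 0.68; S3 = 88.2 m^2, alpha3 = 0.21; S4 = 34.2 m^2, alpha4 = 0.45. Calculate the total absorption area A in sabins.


Given surfaces:
  Surface 1: 67.8 * 0.54 = 36.612
  Surface 2: 36.6 * 0.68 = 24.888
  Surface 3: 88.2 * 0.21 = 18.522
  Surface 4: 34.2 * 0.45 = 15.39
Formula: A = sum(Si * alpha_i)
A = 36.612 + 24.888 + 18.522 + 15.39
A = 95.41

95.41 sabins


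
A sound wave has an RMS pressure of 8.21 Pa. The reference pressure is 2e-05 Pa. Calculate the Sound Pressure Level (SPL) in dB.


Given values:
  p = 8.21 Pa
  p_ref = 2e-05 Pa
Formula: SPL = 20 * log10(p / p_ref)
Compute ratio: p / p_ref = 8.21 / 2e-05 = 410500
Compute log10: log10(410500) = 5.613313
Multiply: SPL = 20 * 5.613313 = 112.27

112.27 dB


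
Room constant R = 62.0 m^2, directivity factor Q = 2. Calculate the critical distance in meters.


Given values:
  R = 62.0 m^2, Q = 2
Formula: d_c = 0.141 * sqrt(Q * R)
Compute Q * R = 2 * 62.0 = 124.0
Compute sqrt(124.0) = 11.1355
d_c = 0.141 * 11.1355 = 1.57

1.57 m


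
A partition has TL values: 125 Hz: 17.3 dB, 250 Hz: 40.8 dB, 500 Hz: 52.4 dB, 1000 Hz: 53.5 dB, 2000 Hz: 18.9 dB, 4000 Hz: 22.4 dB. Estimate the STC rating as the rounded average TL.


Given TL values at each frequency:
  125 Hz: 17.3 dB
  250 Hz: 40.8 dB
  500 Hz: 52.4 dB
  1000 Hz: 53.5 dB
  2000 Hz: 18.9 dB
  4000 Hz: 22.4 dB
Formula: STC ~ round(average of TL values)
Sum = 17.3 + 40.8 + 52.4 + 53.5 + 18.9 + 22.4 = 205.3
Average = 205.3 / 6 = 34.22
Rounded: 34

34


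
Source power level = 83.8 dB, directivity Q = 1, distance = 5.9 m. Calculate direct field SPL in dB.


Given values:
  Lw = 83.8 dB, Q = 1, r = 5.9 m
Formula: SPL = Lw + 10 * log10(Q / (4 * pi * r^2))
Compute 4 * pi * r^2 = 4 * pi * 5.9^2 = 437.4354
Compute Q / denom = 1 / 437.4354 = 0.00228605
Compute 10 * log10(0.00228605) = -26.4091
SPL = 83.8 + (-26.4091) = 57.39

57.39 dB


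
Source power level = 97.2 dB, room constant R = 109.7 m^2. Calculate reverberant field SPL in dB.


Given values:
  Lw = 97.2 dB, R = 109.7 m^2
Formula: SPL = Lw + 10 * log10(4 / R)
Compute 4 / R = 4 / 109.7 = 0.036463
Compute 10 * log10(0.036463) = -14.3815
SPL = 97.2 + (-14.3815) = 82.82

82.82 dB


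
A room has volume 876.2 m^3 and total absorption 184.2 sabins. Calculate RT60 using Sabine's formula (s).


Given values:
  V = 876.2 m^3
  A = 184.2 sabins
Formula: RT60 = 0.161 * V / A
Numerator: 0.161 * 876.2 = 141.0682
RT60 = 141.0682 / 184.2 = 0.766

0.766 s


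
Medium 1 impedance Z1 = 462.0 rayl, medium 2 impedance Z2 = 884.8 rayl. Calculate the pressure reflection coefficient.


Given values:
  Z1 = 462.0 rayl, Z2 = 884.8 rayl
Formula: R = (Z2 - Z1) / (Z2 + Z1)
Numerator: Z2 - Z1 = 884.8 - 462.0 = 422.8
Denominator: Z2 + Z1 = 884.8 + 462.0 = 1346.8
R = 422.8 / 1346.8 = 0.3139

0.3139


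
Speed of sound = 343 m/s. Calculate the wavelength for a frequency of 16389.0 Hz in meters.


Given values:
  c = 343 m/s, f = 16389.0 Hz
Formula: lambda = c / f
lambda = 343 / 16389.0
lambda = 0.0209

0.0209 m


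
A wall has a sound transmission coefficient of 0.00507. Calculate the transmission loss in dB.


Given values:
  tau = 0.00507
Formula: TL = 10 * log10(1 / tau)
Compute 1 / tau = 1 / 0.00507 = 197.2387
Compute log10(197.2387) = 2.294992
TL = 10 * 2.294992 = 22.95

22.95 dB


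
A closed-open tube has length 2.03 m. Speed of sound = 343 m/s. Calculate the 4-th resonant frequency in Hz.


Given values:
  Tube type: closed-open, L = 2.03 m, c = 343 m/s, n = 4
Formula: f_n = (2n - 1) * c / (4 * L)
Compute 2n - 1 = 2*4 - 1 = 7
Compute 4 * L = 4 * 2.03 = 8.12
f = 7 * 343 / 8.12
f = 295.69

295.69 Hz


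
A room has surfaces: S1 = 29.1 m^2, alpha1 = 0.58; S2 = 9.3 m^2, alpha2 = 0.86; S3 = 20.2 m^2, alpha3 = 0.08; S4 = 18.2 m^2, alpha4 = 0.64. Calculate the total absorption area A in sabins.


Given surfaces:
  Surface 1: 29.1 * 0.58 = 16.878
  Surface 2: 9.3 * 0.86 = 7.998
  Surface 3: 20.2 * 0.08 = 1.616
  Surface 4: 18.2 * 0.64 = 11.648
Formula: A = sum(Si * alpha_i)
A = 16.878 + 7.998 + 1.616 + 11.648
A = 38.14

38.14 sabins


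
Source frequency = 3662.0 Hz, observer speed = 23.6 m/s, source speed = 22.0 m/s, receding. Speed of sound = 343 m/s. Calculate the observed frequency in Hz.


Given values:
  f_s = 3662.0 Hz, v_o = 23.6 m/s, v_s = 22.0 m/s
  Direction: receding
Formula: f_o = f_s * (c - v_o) / (c + v_s)
Numerator: c - v_o = 343 - 23.6 = 319.4
Denominator: c + v_s = 343 + 22.0 = 365.0
f_o = 3662.0 * 319.4 / 365.0 = 3204.5

3204.5 Hz


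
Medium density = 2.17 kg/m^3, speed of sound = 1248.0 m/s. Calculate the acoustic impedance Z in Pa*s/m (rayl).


Given values:
  rho = 2.17 kg/m^3
  c = 1248.0 m/s
Formula: Z = rho * c
Z = 2.17 * 1248.0
Z = 2708.16

2708.16 rayl


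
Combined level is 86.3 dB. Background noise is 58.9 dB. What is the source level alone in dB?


Given values:
  L_total = 86.3 dB, L_bg = 58.9 dB
Formula: L_source = 10 * log10(10^(L_total/10) - 10^(L_bg/10))
Convert to linear:
  10^(86.3/10) = 426579518.8016
  10^(58.9/10) = 776247.1166
Difference: 426579518.8016 - 776247.1166 = 425803271.685
L_source = 10 * log10(425803271.685) = 86.29

86.29 dB


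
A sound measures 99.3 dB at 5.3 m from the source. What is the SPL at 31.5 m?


Given values:
  SPL1 = 99.3 dB, r1 = 5.3 m, r2 = 31.5 m
Formula: SPL2 = SPL1 - 20 * log10(r2 / r1)
Compute ratio: r2 / r1 = 31.5 / 5.3 = 5.9434
Compute log10: log10(5.9434) = 0.774035
Compute drop: 20 * 0.774035 = 15.4807
SPL2 = 99.3 - 15.4807 = 83.82

83.82 dB


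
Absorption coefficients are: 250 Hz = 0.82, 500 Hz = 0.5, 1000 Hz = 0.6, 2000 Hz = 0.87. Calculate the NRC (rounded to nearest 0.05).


Given values:
  a_250 = 0.82, a_500 = 0.5
  a_1000 = 0.6, a_2000 = 0.87
Formula: NRC = (a250 + a500 + a1000 + a2000) / 4
Sum = 0.82 + 0.5 + 0.6 + 0.87 = 2.79
NRC = 2.79 / 4 = 0.6975
Rounded to nearest 0.05: 0.7

0.7


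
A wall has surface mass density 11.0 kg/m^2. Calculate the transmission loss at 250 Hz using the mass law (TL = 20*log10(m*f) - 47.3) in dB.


Given values:
  m = 11.0 kg/m^2, f = 250 Hz
Formula: TL = 20 * log10(m * f) - 47.3
Compute m * f = 11.0 * 250 = 2750.0
Compute log10(2750.0) = 3.439333
Compute 20 * 3.439333 = 68.7867
TL = 68.7867 - 47.3 = 21.49

21.49 dB


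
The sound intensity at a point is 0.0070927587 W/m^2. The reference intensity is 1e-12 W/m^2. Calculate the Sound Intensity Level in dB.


Given values:
  I = 0.0070927587 W/m^2
  I_ref = 1e-12 W/m^2
Formula: SIL = 10 * log10(I / I_ref)
Compute ratio: I / I_ref = 7092758700
Compute log10: log10(7092758700) = 9.850815
Multiply: SIL = 10 * 9.850815 = 98.51

98.51 dB


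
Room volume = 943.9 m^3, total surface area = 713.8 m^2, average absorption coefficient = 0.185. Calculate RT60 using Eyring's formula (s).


Given values:
  V = 943.9 m^3, S = 713.8 m^2, alpha = 0.185
Formula: RT60 = 0.161 * V / (-S * ln(1 - alpha))
Compute ln(1 - 0.185) = ln(0.815) = -0.204567
Denominator: -713.8 * -0.204567 = 146.0199
Numerator: 0.161 * 943.9 = 151.9679
RT60 = 151.9679 / 146.0199 = 1.041

1.041 s


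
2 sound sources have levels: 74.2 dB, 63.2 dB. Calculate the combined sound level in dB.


Formula: L_total = 10 * log10( sum(10^(Li/10)) )
  Source 1: 10^(74.2/10) = 26302679.919
  Source 2: 10^(63.2/10) = 2089296.1309
Sum of linear values = 28391976.0499
L_total = 10 * log10(28391976.0499) = 74.53

74.53 dB


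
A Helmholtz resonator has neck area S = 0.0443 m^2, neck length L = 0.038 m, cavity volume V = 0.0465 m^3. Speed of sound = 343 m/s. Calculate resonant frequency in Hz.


Given values:
  S = 0.0443 m^2, L = 0.038 m, V = 0.0465 m^3, c = 343 m/s
Formula: f = (c / (2*pi)) * sqrt(S / (V * L))
Compute V * L = 0.0465 * 0.038 = 0.001767
Compute S / (V * L) = 0.0443 / 0.001767 = 25.0707
Compute sqrt(25.0707) = 5.007065
Compute c / (2*pi) = 343 / 6.283185 = 54.590148
f = 54.590148 * 5.007065 = 273.34

273.34 Hz


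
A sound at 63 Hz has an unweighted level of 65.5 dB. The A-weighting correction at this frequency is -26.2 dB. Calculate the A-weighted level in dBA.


Given values:
  SPL = 65.5 dB
  A-weighting at 63 Hz = -26.2 dB
Formula: L_A = SPL + A_weight
L_A = 65.5 + (-26.2)
L_A = 39.3

39.3 dBA


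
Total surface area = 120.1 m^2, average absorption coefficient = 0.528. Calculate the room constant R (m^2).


Given values:
  S = 120.1 m^2, alpha = 0.528
Formula: R = S * alpha / (1 - alpha)
Numerator: 120.1 * 0.528 = 63.4128
Denominator: 1 - 0.528 = 0.472
R = 63.4128 / 0.472 = 134.35

134.35 m^2


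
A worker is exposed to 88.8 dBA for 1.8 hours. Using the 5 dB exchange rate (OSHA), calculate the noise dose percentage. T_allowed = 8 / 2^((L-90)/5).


Given values:
  L = 88.8 dBA, T = 1.8 hours
Formula: T_allowed = 8 / 2^((L - 90) / 5)
Compute exponent: (88.8 - 90) / 5 = -0.24
Compute 2^(-0.24) = 0.846745
T_allowed = 8 / 0.846745 = 9.447945 hours
Dose = (T / T_allowed) * 100
Dose = (1.8 / 9.447945) * 100 = 19.05

19.05 %


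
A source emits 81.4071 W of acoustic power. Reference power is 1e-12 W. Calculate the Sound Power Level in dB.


Given values:
  W = 81.4071 W
  W_ref = 1e-12 W
Formula: SWL = 10 * log10(W / W_ref)
Compute ratio: W / W_ref = 81407100000000
Compute log10: log10(81407100000000) = 13.910662
Multiply: SWL = 10 * 13.910662 = 139.11

139.11 dB
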